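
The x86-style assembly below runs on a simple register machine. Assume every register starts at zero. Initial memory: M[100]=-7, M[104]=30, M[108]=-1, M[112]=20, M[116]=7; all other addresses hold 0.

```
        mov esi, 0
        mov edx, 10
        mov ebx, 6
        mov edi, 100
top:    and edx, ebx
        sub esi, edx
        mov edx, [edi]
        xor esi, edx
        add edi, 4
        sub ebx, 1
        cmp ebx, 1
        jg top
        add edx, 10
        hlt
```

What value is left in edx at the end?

17

esi=0
edx=10
ebx=6
edi=100
edx=10&6=2
esi=0-2=-2
edx=M[100]=-7
esi=(-2)^(-7)=7
edi=100+4=104
ebx=6-1=5
cmp ebx, 1  (cmp 5,1)
jg top: taken
edx=(-7)&5=1
esi=7-1=6
edx=M[104]=30
esi=6^30=24
edi=104+4=108
ebx=5-1=4
cmp ebx, 1  (cmp 4,1)
jg top: taken
edx=30&4=4
esi=24-4=20
edx=M[108]=-1
esi=20^(-1)=-21
edi=108+4=112
ebx=4-1=3
cmp ebx, 1  (cmp 3,1)
jg top: taken
edx=(-1)&3=3
esi=(-21)-3=-24
edx=M[112]=20
esi=(-24)^20=-4
edi=112+4=116
ebx=3-1=2
cmp ebx, 1  (cmp 2,1)
jg top: taken
edx=20&2=0
esi=(-4)-0=-4
edx=M[116]=7
esi=(-4)^7=-5
edi=116+4=120
ebx=2-1=1
cmp ebx, 1  (cmp 1,1)
jg top: not taken
edx=7+10=17
halt.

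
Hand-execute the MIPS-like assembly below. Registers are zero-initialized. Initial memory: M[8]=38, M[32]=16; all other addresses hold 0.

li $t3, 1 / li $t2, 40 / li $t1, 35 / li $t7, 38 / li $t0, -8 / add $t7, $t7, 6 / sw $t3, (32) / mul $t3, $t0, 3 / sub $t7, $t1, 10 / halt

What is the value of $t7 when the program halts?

25

$t3=1
$t2=40
$t1=35
$t7=38
$t0=-8
$t7=38+6=44
sw $t3, (32) → M[32]=1
$t3=(-8)*3=-24
$t7=35-10=25
halt.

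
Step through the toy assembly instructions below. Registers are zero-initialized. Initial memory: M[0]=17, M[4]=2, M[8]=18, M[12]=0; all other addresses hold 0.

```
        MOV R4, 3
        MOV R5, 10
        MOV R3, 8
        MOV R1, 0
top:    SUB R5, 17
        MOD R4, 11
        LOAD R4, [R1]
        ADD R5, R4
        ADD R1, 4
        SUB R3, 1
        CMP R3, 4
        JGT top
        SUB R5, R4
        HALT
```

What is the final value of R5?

-21

MOV R4, 3 → R4=3
MOV R5, 10 → R5=10
MOV R3, 8 → R3=8
MOV R1, 0 → R1=0
SUB R5, 17 → R5=10-17=-7
MOD R4, 11 → R4=3%11=3
LOAD R4, [R1] → R4=M[0]=17
ADD R5, R4 → R5=(-7)+17=10
ADD R1, 4 → R1=0+4=4
SUB R3, 1 → R3=8-1=7
CMP R3, 4  (cmp 7,4)
JGT top: taken
SUB R5, 17 → R5=10-17=-7
MOD R4, 11 → R4=17%11=6
LOAD R4, [R1] → R4=M[4]=2
ADD R5, R4 → R5=(-7)+2=-5
ADD R1, 4 → R1=4+4=8
SUB R3, 1 → R3=7-1=6
CMP R3, 4  (cmp 6,4)
JGT top: taken
SUB R5, 17 → R5=(-5)-17=-22
MOD R4, 11 → R4=2%11=2
LOAD R4, [R1] → R4=M[8]=18
ADD R5, R4 → R5=(-22)+18=-4
ADD R1, 4 → R1=8+4=12
SUB R3, 1 → R3=6-1=5
CMP R3, 4  (cmp 5,4)
JGT top: taken
SUB R5, 17 → R5=(-4)-17=-21
MOD R4, 11 → R4=18%11=7
LOAD R4, [R1] → R4=M[12]=0
ADD R5, R4 → R5=(-21)+0=-21
ADD R1, 4 → R1=12+4=16
SUB R3, 1 → R3=5-1=4
CMP R3, 4  (cmp 4,4)
JGT top: not taken
SUB R5, R4 → R5=(-21)-0=-21
halt.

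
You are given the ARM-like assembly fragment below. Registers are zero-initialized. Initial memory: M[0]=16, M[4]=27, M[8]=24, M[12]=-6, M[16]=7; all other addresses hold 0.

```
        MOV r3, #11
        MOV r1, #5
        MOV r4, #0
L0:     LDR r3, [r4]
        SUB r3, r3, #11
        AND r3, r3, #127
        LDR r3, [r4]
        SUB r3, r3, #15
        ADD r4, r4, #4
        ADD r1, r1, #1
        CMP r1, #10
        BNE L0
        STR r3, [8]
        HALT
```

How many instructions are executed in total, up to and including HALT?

50

MOV r3, #11 → r3=11
MOV r1, #5 → r1=5
MOV r4, #0 → r4=0
LDR r3, [r4] → r3=M[0]=16
SUB r3, r3, #11 → r3=16-11=5
AND r3, r3, #127 → r3=5&127=5
LDR r3, [r4] → r3=M[0]=16
SUB r3, r3, #15 → r3=16-15=1
ADD r4, r4, #4 → r4=0+4=4
ADD r1, r1, #1 → r1=5+1=6
CMP r1, #10  (cmp 6,10)
BNE L0: taken
LDR r3, [r4] → r3=M[4]=27
SUB r3, r3, #11 → r3=27-11=16
AND r3, r3, #127 → r3=16&127=16
LDR r3, [r4] → r3=M[4]=27
SUB r3, r3, #15 → r3=27-15=12
ADD r4, r4, #4 → r4=4+4=8
ADD r1, r1, #1 → r1=6+1=7
CMP r1, #10  (cmp 7,10)
BNE L0: taken
LDR r3, [r4] → r3=M[8]=24
SUB r3, r3, #11 → r3=24-11=13
AND r3, r3, #127 → r3=13&127=13
LDR r3, [r4] → r3=M[8]=24
SUB r3, r3, #15 → r3=24-15=9
ADD r4, r4, #4 → r4=8+4=12
ADD r1, r1, #1 → r1=7+1=8
CMP r1, #10  (cmp 8,10)
BNE L0: taken
LDR r3, [r4] → r3=M[12]=-6
SUB r3, r3, #11 → r3=(-6)-11=-17
AND r3, r3, #127 → r3=(-17)&127=111
LDR r3, [r4] → r3=M[12]=-6
SUB r3, r3, #15 → r3=(-6)-15=-21
ADD r4, r4, #4 → r4=12+4=16
ADD r1, r1, #1 → r1=8+1=9
CMP r1, #10  (cmp 9,10)
BNE L0: taken
LDR r3, [r4] → r3=M[16]=7
SUB r3, r3, #11 → r3=7-11=-4
AND r3, r3, #127 → r3=(-4)&127=124
LDR r3, [r4] → r3=M[16]=7
SUB r3, r3, #15 → r3=7-15=-8
ADD r4, r4, #4 → r4=16+4=20
ADD r1, r1, #1 → r1=9+1=10
CMP r1, #10  (cmp 10,10)
BNE L0: not taken
STR r3, [8] → M[8]=-8
halt.
Total executed instructions: 50.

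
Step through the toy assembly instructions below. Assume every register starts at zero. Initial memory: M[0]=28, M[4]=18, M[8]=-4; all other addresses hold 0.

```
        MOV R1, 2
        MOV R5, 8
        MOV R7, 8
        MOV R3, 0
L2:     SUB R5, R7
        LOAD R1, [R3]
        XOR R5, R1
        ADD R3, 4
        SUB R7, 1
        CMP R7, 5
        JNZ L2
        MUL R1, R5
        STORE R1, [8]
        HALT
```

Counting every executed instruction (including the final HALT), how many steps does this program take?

28

MOV R1, 2 → R1=2
MOV R5, 8 → R5=8
MOV R7, 8 → R7=8
MOV R3, 0 → R3=0
SUB R5, R7 → R5=8-8=0
LOAD R1, [R3] → R1=M[0]=28
XOR R5, R1 → R5=0^28=28
ADD R3, 4 → R3=0+4=4
SUB R7, 1 → R7=8-1=7
CMP R7, 5  (cmp 7,5)
JNZ L2: taken
SUB R5, R7 → R5=28-7=21
LOAD R1, [R3] → R1=M[4]=18
XOR R5, R1 → R5=21^18=7
ADD R3, 4 → R3=4+4=8
SUB R7, 1 → R7=7-1=6
CMP R7, 5  (cmp 6,5)
JNZ L2: taken
SUB R5, R7 → R5=7-6=1
LOAD R1, [R3] → R1=M[8]=-4
XOR R5, R1 → R5=1^(-4)=-3
ADD R3, 4 → R3=8+4=12
SUB R7, 1 → R7=6-1=5
CMP R7, 5  (cmp 5,5)
JNZ L2: not taken
MUL R1, R5 → R1=(-4)*(-3)=12
STORE R1, [8] → M[8]=12
halt.
Total executed instructions: 28.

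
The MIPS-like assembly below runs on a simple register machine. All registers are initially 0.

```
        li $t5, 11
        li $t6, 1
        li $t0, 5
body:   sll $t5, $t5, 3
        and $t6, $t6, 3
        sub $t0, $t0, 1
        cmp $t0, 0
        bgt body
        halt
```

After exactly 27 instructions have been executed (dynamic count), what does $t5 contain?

$t5=11
$t6=1
$t0=5
$t5=11<<3=88
$t6=1&3=1
$t0=5-1=4
cmp $t0, 0  (cmp 4,0)
bgt body: taken
$t5=88<<3=704
$t6=1&3=1
$t0=4-1=3
cmp $t0, 0  (cmp 3,0)
bgt body: taken
$t5=704<<3=5632
$t6=1&3=1
$t0=3-1=2
cmp $t0, 0  (cmp 2,0)
bgt body: taken
$t5=5632<<3=45056
$t6=1&3=1
$t0=2-1=1
cmp $t0, 0  (cmp 1,0)
bgt body: taken
$t5=45056<<3=360448
$t6=1&3=1
$t0=1-1=0
cmp $t0, 0  (cmp 0,0)
After step 27: $t5 = 360448.

360448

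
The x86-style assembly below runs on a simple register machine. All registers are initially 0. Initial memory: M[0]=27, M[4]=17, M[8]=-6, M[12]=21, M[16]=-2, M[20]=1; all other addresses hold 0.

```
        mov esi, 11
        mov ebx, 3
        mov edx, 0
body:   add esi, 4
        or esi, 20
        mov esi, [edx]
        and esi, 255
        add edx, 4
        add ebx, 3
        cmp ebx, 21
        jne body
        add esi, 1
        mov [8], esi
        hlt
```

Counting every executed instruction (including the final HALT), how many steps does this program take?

54

after mov esi, 11: esi=11
after mov ebx, 3: ebx=3
after mov edx, 0: edx=0
after add esi, 4: esi=11+4=15
after or esi, 20: esi=15|20=31
after mov esi, [edx]: esi=M[0]=27
after and esi, 255: esi=27&255=27
after add edx, 4: edx=0+4=4
after add ebx, 3: ebx=3+3=6
cmp ebx, 21  (cmp 6,21)
jne body: taken
after add esi, 4: esi=27+4=31
after or esi, 20: esi=31|20=31
after mov esi, [edx]: esi=M[4]=17
after and esi, 255: esi=17&255=17
after add edx, 4: edx=4+4=8
after add ebx, 3: ebx=6+3=9
cmp ebx, 21  (cmp 9,21)
jne body: taken
after add esi, 4: esi=17+4=21
after or esi, 20: esi=21|20=21
after mov esi, [edx]: esi=M[8]=-6
after and esi, 255: esi=(-6)&255=250
after add edx, 4: edx=8+4=12
after add ebx, 3: ebx=9+3=12
cmp ebx, 21  (cmp 12,21)
jne body: taken
after add esi, 4: esi=250+4=254
after or esi, 20: esi=254|20=254
after mov esi, [edx]: esi=M[12]=21
after and esi, 255: esi=21&255=21
after add edx, 4: edx=12+4=16
after add ebx, 3: ebx=12+3=15
cmp ebx, 21  (cmp 15,21)
jne body: taken
after add esi, 4: esi=21+4=25
after or esi, 20: esi=25|20=29
after mov esi, [edx]: esi=M[16]=-2
after and esi, 255: esi=(-2)&255=254
after add edx, 4: edx=16+4=20
after add ebx, 3: ebx=15+3=18
cmp ebx, 21  (cmp 18,21)
jne body: taken
after add esi, 4: esi=254+4=258
after or esi, 20: esi=258|20=278
after mov esi, [edx]: esi=M[20]=1
after and esi, 255: esi=1&255=1
after add edx, 4: edx=20+4=24
after add ebx, 3: ebx=18+3=21
cmp ebx, 21  (cmp 21,21)
jne body: not taken
after add esi, 1: esi=1+1=2
mov [8], esi → M[8]=2
halt.
Total executed instructions: 54.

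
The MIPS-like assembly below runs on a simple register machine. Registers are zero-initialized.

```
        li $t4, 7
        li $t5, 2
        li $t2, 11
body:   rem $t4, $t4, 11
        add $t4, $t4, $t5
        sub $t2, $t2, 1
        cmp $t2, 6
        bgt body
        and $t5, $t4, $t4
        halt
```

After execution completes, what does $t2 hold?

li $t4, 7 → $t4=7
li $t5, 2 → $t5=2
li $t2, 11 → $t2=11
rem $t4, $t4, 11 → $t4=7%11=7
add $t4, $t4, $t5 → $t4=7+2=9
sub $t2, $t2, 1 → $t2=11-1=10
cmp $t2, 6  (cmp 10,6)
bgt body: taken
rem $t4, $t4, 11 → $t4=9%11=9
add $t4, $t4, $t5 → $t4=9+2=11
sub $t2, $t2, 1 → $t2=10-1=9
cmp $t2, 6  (cmp 9,6)
bgt body: taken
rem $t4, $t4, 11 → $t4=11%11=0
add $t4, $t4, $t5 → $t4=0+2=2
sub $t2, $t2, 1 → $t2=9-1=8
cmp $t2, 6  (cmp 8,6)
bgt body: taken
rem $t4, $t4, 11 → $t4=2%11=2
add $t4, $t4, $t5 → $t4=2+2=4
sub $t2, $t2, 1 → $t2=8-1=7
cmp $t2, 6  (cmp 7,6)
bgt body: taken
rem $t4, $t4, 11 → $t4=4%11=4
add $t4, $t4, $t5 → $t4=4+2=6
sub $t2, $t2, 1 → $t2=7-1=6
cmp $t2, 6  (cmp 6,6)
bgt body: not taken
and $t5, $t4, $t4 → $t5=6&6=6
halt.

6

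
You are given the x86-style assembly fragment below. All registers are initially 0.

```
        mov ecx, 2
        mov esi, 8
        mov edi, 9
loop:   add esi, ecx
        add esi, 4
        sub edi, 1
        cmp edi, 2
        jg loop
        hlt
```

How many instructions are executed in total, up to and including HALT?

mov ecx, 2 → ecx=2
mov esi, 8 → esi=8
mov edi, 9 → edi=9
add esi, ecx → esi=8+2=10
add esi, 4 → esi=10+4=14
sub edi, 1 → edi=9-1=8
cmp edi, 2  (cmp 8,2)
jg loop: taken
add esi, ecx → esi=14+2=16
add esi, 4 → esi=16+4=20
sub edi, 1 → edi=8-1=7
cmp edi, 2  (cmp 7,2)
jg loop: taken
add esi, ecx → esi=20+2=22
add esi, 4 → esi=22+4=26
sub edi, 1 → edi=7-1=6
cmp edi, 2  (cmp 6,2)
jg loop: taken
add esi, ecx → esi=26+2=28
add esi, 4 → esi=28+4=32
sub edi, 1 → edi=6-1=5
cmp edi, 2  (cmp 5,2)
jg loop: taken
add esi, ecx → esi=32+2=34
add esi, 4 → esi=34+4=38
sub edi, 1 → edi=5-1=4
cmp edi, 2  (cmp 4,2)
jg loop: taken
add esi, ecx → esi=38+2=40
add esi, 4 → esi=40+4=44
sub edi, 1 → edi=4-1=3
cmp edi, 2  (cmp 3,2)
jg loop: taken
add esi, ecx → esi=44+2=46
add esi, 4 → esi=46+4=50
sub edi, 1 → edi=3-1=2
cmp edi, 2  (cmp 2,2)
jg loop: not taken
halt.
Total executed instructions: 39.

39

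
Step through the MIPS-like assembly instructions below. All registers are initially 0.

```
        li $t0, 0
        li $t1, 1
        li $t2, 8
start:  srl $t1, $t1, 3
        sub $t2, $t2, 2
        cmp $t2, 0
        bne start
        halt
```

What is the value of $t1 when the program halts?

li $t0, 0 → $t0=0
li $t1, 1 → $t1=1
li $t2, 8 → $t2=8
srl $t1, $t1, 3 → $t1=1>>3=0
sub $t2, $t2, 2 → $t2=8-2=6
cmp $t2, 0  (cmp 6,0)
bne start: taken
srl $t1, $t1, 3 → $t1=0>>3=0
sub $t2, $t2, 2 → $t2=6-2=4
cmp $t2, 0  (cmp 4,0)
bne start: taken
srl $t1, $t1, 3 → $t1=0>>3=0
sub $t2, $t2, 2 → $t2=4-2=2
cmp $t2, 0  (cmp 2,0)
bne start: taken
srl $t1, $t1, 3 → $t1=0>>3=0
sub $t2, $t2, 2 → $t2=2-2=0
cmp $t2, 0  (cmp 0,0)
bne start: not taken
halt.

0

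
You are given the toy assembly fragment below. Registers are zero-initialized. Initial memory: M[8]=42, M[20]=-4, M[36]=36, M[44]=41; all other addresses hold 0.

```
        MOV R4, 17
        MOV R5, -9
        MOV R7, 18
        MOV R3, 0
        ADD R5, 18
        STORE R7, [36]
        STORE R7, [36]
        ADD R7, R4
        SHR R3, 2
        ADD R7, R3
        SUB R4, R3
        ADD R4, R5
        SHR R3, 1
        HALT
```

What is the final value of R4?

R4=17
R5=-9
R7=18
R3=0
R5=(-9)+18=9
STORE R7, [36] → M[36]=18
STORE R7, [36] → M[36]=18
R7=18+17=35
R3=0>>2=0
R7=35+0=35
R4=17-0=17
R4=17+9=26
R3=0>>1=0
halt.

26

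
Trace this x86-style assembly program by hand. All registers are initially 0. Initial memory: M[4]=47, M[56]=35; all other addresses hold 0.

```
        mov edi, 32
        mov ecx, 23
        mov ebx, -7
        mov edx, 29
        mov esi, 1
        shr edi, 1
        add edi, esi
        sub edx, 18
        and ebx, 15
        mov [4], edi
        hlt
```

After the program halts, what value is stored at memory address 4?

edi=32
ecx=23
ebx=-7
edx=29
esi=1
edi=32>>1=16
edi=16+1=17
edx=29-18=11
ebx=(-7)&15=9
mov [4], edi → M[4]=17
halt.

17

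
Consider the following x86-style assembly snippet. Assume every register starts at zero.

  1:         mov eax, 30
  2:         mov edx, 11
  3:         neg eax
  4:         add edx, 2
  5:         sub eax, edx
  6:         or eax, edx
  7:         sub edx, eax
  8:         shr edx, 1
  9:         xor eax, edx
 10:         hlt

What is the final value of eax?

mov eax, 30 → eax=30
mov edx, 11 → edx=11
neg eax → eax=-(30)=-30
add edx, 2 → edx=11+2=13
sub eax, edx → eax=(-30)-13=-43
or eax, edx → eax=(-43)|13=-35
sub edx, eax → edx=13-(-35)=48
shr edx, 1 → edx=48>>1=24
xor eax, edx → eax=(-35)^24=-59
halt.

-59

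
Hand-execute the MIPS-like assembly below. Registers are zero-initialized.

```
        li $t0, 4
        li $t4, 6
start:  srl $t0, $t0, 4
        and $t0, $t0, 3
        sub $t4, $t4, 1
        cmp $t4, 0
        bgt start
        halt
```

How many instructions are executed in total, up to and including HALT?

33

after li $t0, 4: $t0=4
after li $t4, 6: $t4=6
after srl $t0, $t0, 4: $t0=4>>4=0
after and $t0, $t0, 3: $t0=0&3=0
after sub $t4, $t4, 1: $t4=6-1=5
cmp $t4, 0  (cmp 5,0)
bgt start: taken
after srl $t0, $t0, 4: $t0=0>>4=0
after and $t0, $t0, 3: $t0=0&3=0
after sub $t4, $t4, 1: $t4=5-1=4
cmp $t4, 0  (cmp 4,0)
bgt start: taken
after srl $t0, $t0, 4: $t0=0>>4=0
after and $t0, $t0, 3: $t0=0&3=0
after sub $t4, $t4, 1: $t4=4-1=3
cmp $t4, 0  (cmp 3,0)
bgt start: taken
after srl $t0, $t0, 4: $t0=0>>4=0
after and $t0, $t0, 3: $t0=0&3=0
after sub $t4, $t4, 1: $t4=3-1=2
cmp $t4, 0  (cmp 2,0)
bgt start: taken
after srl $t0, $t0, 4: $t0=0>>4=0
after and $t0, $t0, 3: $t0=0&3=0
after sub $t4, $t4, 1: $t4=2-1=1
cmp $t4, 0  (cmp 1,0)
bgt start: taken
after srl $t0, $t0, 4: $t0=0>>4=0
after and $t0, $t0, 3: $t0=0&3=0
after sub $t4, $t4, 1: $t4=1-1=0
cmp $t4, 0  (cmp 0,0)
bgt start: not taken
halt.
Total executed instructions: 33.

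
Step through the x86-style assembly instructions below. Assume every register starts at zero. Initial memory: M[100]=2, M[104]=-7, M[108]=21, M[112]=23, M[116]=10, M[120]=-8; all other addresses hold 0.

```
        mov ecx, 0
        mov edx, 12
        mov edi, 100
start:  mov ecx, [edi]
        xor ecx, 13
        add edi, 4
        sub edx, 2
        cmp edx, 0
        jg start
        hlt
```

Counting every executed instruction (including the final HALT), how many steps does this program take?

mov ecx, 0 → ecx=0
mov edx, 12 → edx=12
mov edi, 100 → edi=100
mov ecx, [edi] → ecx=M[100]=2
xor ecx, 13 → ecx=2^13=15
add edi, 4 → edi=100+4=104
sub edx, 2 → edx=12-2=10
cmp edx, 0  (cmp 10,0)
jg start: taken
mov ecx, [edi] → ecx=M[104]=-7
xor ecx, 13 → ecx=(-7)^13=-12
add edi, 4 → edi=104+4=108
sub edx, 2 → edx=10-2=8
cmp edx, 0  (cmp 8,0)
jg start: taken
mov ecx, [edi] → ecx=M[108]=21
xor ecx, 13 → ecx=21^13=24
add edi, 4 → edi=108+4=112
sub edx, 2 → edx=8-2=6
cmp edx, 0  (cmp 6,0)
jg start: taken
mov ecx, [edi] → ecx=M[112]=23
xor ecx, 13 → ecx=23^13=26
add edi, 4 → edi=112+4=116
sub edx, 2 → edx=6-2=4
cmp edx, 0  (cmp 4,0)
jg start: taken
mov ecx, [edi] → ecx=M[116]=10
xor ecx, 13 → ecx=10^13=7
add edi, 4 → edi=116+4=120
sub edx, 2 → edx=4-2=2
cmp edx, 0  (cmp 2,0)
jg start: taken
mov ecx, [edi] → ecx=M[120]=-8
xor ecx, 13 → ecx=(-8)^13=-11
add edi, 4 → edi=120+4=124
sub edx, 2 → edx=2-2=0
cmp edx, 0  (cmp 0,0)
jg start: not taken
halt.
Total executed instructions: 40.

40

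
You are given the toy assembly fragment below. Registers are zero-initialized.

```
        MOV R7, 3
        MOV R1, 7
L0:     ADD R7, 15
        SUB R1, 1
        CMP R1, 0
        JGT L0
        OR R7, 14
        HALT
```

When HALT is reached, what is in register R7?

110

R7=3
R1=7
R7=3+15=18
R1=7-1=6
CMP R1, 0  (cmp 6,0)
JGT L0: taken
R7=18+15=33
R1=6-1=5
CMP R1, 0  (cmp 5,0)
JGT L0: taken
R7=33+15=48
R1=5-1=4
CMP R1, 0  (cmp 4,0)
JGT L0: taken
R7=48+15=63
R1=4-1=3
CMP R1, 0  (cmp 3,0)
JGT L0: taken
R7=63+15=78
R1=3-1=2
CMP R1, 0  (cmp 2,0)
JGT L0: taken
R7=78+15=93
R1=2-1=1
CMP R1, 0  (cmp 1,0)
JGT L0: taken
R7=93+15=108
R1=1-1=0
CMP R1, 0  (cmp 0,0)
JGT L0: not taken
R7=108|14=110
halt.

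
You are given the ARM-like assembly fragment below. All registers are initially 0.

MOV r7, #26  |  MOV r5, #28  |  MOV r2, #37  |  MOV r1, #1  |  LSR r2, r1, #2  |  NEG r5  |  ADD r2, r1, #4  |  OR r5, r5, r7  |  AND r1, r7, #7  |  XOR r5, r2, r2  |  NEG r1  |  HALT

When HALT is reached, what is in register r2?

after MOV r7, #26: r7=26
after MOV r5, #28: r5=28
after MOV r2, #37: r2=37
after MOV r1, #1: r1=1
after LSR r2, r1, #2: r2=1>>2=0
after NEG r5: r5=-(28)=-28
after ADD r2, r1, #4: r2=1+4=5
after OR r5, r5, r7: r5=(-28)|26=-2
after AND r1, r7, #7: r1=26&7=2
after XOR r5, r2, r2: r5=5^5=0
after NEG r1: r1=-(2)=-2
halt.

5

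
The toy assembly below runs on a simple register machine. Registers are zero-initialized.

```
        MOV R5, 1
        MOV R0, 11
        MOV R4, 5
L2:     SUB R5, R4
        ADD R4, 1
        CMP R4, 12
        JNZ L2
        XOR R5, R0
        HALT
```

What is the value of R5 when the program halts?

-62

MOV R5, 1 → R5=1
MOV R0, 11 → R0=11
MOV R4, 5 → R4=5
SUB R5, R4 → R5=1-5=-4
ADD R4, 1 → R4=5+1=6
CMP R4, 12  (cmp 6,12)
JNZ L2: taken
SUB R5, R4 → R5=(-4)-6=-10
ADD R4, 1 → R4=6+1=7
CMP R4, 12  (cmp 7,12)
JNZ L2: taken
SUB R5, R4 → R5=(-10)-7=-17
ADD R4, 1 → R4=7+1=8
CMP R4, 12  (cmp 8,12)
JNZ L2: taken
SUB R5, R4 → R5=(-17)-8=-25
ADD R4, 1 → R4=8+1=9
CMP R4, 12  (cmp 9,12)
JNZ L2: taken
SUB R5, R4 → R5=(-25)-9=-34
ADD R4, 1 → R4=9+1=10
CMP R4, 12  (cmp 10,12)
JNZ L2: taken
SUB R5, R4 → R5=(-34)-10=-44
ADD R4, 1 → R4=10+1=11
CMP R4, 12  (cmp 11,12)
JNZ L2: taken
SUB R5, R4 → R5=(-44)-11=-55
ADD R4, 1 → R4=11+1=12
CMP R4, 12  (cmp 12,12)
JNZ L2: not taken
XOR R5, R0 → R5=(-55)^11=-62
halt.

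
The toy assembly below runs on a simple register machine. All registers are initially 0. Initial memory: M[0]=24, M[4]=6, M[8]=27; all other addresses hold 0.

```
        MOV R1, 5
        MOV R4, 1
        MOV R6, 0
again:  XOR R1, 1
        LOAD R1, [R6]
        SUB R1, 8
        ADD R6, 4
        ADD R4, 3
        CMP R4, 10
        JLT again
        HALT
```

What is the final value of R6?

12

MOV R1, 5 → R1=5
MOV R4, 1 → R4=1
MOV R6, 0 → R6=0
XOR R1, 1 → R1=5^1=4
LOAD R1, [R6] → R1=M[0]=24
SUB R1, 8 → R1=24-8=16
ADD R6, 4 → R6=0+4=4
ADD R4, 3 → R4=1+3=4
CMP R4, 10  (cmp 4,10)
JLT again: taken
XOR R1, 1 → R1=16^1=17
LOAD R1, [R6] → R1=M[4]=6
SUB R1, 8 → R1=6-8=-2
ADD R6, 4 → R6=4+4=8
ADD R4, 3 → R4=4+3=7
CMP R4, 10  (cmp 7,10)
JLT again: taken
XOR R1, 1 → R1=(-2)^1=-1
LOAD R1, [R6] → R1=M[8]=27
SUB R1, 8 → R1=27-8=19
ADD R6, 4 → R6=8+4=12
ADD R4, 3 → R4=7+3=10
CMP R4, 10  (cmp 10,10)
JLT again: not taken
halt.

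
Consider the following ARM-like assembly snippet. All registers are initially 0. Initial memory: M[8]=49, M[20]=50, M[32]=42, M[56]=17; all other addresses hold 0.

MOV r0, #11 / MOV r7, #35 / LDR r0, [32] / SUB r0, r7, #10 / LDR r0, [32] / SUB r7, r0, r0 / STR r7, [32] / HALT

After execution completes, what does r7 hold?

0

r0=11
r7=35
r0=M[32]=42
r0=35-10=25
r0=M[32]=42
r7=42-42=0
STR r7, [32] → M[32]=0
halt.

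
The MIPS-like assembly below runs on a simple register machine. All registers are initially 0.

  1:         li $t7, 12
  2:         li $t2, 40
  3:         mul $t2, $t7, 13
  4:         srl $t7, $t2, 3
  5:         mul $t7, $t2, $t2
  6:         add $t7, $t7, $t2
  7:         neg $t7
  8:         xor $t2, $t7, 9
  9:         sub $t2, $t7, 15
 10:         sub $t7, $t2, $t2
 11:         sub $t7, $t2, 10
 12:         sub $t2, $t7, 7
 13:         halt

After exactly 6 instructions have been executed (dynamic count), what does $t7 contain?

$t7=12
$t2=40
$t2=12*13=156
$t7=156>>3=19
$t7=156*156=24336
$t7=24336+156=24492
After step 6: $t7 = 24492.

24492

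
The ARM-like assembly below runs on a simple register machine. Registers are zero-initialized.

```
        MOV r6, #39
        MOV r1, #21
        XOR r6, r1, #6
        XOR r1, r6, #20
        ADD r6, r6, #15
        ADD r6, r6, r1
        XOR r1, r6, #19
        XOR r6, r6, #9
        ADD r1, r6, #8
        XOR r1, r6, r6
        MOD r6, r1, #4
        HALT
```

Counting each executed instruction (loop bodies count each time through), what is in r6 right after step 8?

MOV r6, #39 → r6=39
MOV r1, #21 → r1=21
XOR r6, r1, #6 → r6=21^6=19
XOR r1, r6, #20 → r1=19^20=7
ADD r6, r6, #15 → r6=19+15=34
ADD r6, r6, r1 → r6=34+7=41
XOR r1, r6, #19 → r1=41^19=58
XOR r6, r6, #9 → r6=41^9=32
After step 8: r6 = 32.

32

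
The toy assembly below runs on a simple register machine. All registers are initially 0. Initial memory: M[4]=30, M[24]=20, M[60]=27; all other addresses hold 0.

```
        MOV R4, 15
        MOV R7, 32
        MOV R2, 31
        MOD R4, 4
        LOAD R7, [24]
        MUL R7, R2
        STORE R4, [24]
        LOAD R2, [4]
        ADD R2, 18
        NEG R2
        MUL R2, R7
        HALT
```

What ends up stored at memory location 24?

MOV R4, 15 → R4=15
MOV R7, 32 → R7=32
MOV R2, 31 → R2=31
MOD R4, 4 → R4=15%4=3
LOAD R7, [24] → R7=M[24]=20
MUL R7, R2 → R7=20*31=620
STORE R4, [24] → M[24]=3
LOAD R2, [4] → R2=M[4]=30
ADD R2, 18 → R2=30+18=48
NEG R2 → R2=-(48)=-48
MUL R2, R7 → R2=(-48)*620=-29760
halt.

3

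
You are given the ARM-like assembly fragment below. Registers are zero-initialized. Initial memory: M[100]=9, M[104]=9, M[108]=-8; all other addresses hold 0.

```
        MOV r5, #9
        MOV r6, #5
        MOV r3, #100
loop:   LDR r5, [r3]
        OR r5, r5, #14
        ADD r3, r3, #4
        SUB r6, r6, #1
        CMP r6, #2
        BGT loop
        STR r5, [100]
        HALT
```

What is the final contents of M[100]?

-2

after MOV r5, #9: r5=9
after MOV r6, #5: r6=5
after MOV r3, #100: r3=100
after LDR r5, [r3]: r5=M[100]=9
after OR r5, r5, #14: r5=9|14=15
after ADD r3, r3, #4: r3=100+4=104
after SUB r6, r6, #1: r6=5-1=4
CMP r6, #2  (cmp 4,2)
BGT loop: taken
after LDR r5, [r3]: r5=M[104]=9
after OR r5, r5, #14: r5=9|14=15
after ADD r3, r3, #4: r3=104+4=108
after SUB r6, r6, #1: r6=4-1=3
CMP r6, #2  (cmp 3,2)
BGT loop: taken
after LDR r5, [r3]: r5=M[108]=-8
after OR r5, r5, #14: r5=(-8)|14=-2
after ADD r3, r3, #4: r3=108+4=112
after SUB r6, r6, #1: r6=3-1=2
CMP r6, #2  (cmp 2,2)
BGT loop: not taken
STR r5, [100] → M[100]=-2
halt.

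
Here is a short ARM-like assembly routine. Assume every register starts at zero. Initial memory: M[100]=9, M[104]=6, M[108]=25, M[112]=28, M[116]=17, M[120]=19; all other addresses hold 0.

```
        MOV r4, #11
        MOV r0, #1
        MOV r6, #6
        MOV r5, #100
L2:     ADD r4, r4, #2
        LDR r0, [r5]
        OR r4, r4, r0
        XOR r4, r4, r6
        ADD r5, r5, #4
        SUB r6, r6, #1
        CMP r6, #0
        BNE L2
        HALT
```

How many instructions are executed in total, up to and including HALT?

53

after MOV r4, #11: r4=11
after MOV r0, #1: r0=1
after MOV r6, #6: r6=6
after MOV r5, #100: r5=100
after ADD r4, r4, #2: r4=11+2=13
after LDR r0, [r5]: r0=M[100]=9
after OR r4, r4, r0: r4=13|9=13
after XOR r4, r4, r6: r4=13^6=11
after ADD r5, r5, #4: r5=100+4=104
after SUB r6, r6, #1: r6=6-1=5
CMP r6, #0  (cmp 5,0)
BNE L2: taken
after ADD r4, r4, #2: r4=11+2=13
after LDR r0, [r5]: r0=M[104]=6
after OR r4, r4, r0: r4=13|6=15
after XOR r4, r4, r6: r4=15^5=10
after ADD r5, r5, #4: r5=104+4=108
after SUB r6, r6, #1: r6=5-1=4
CMP r6, #0  (cmp 4,0)
BNE L2: taken
after ADD r4, r4, #2: r4=10+2=12
after LDR r0, [r5]: r0=M[108]=25
after OR r4, r4, r0: r4=12|25=29
after XOR r4, r4, r6: r4=29^4=25
after ADD r5, r5, #4: r5=108+4=112
after SUB r6, r6, #1: r6=4-1=3
CMP r6, #0  (cmp 3,0)
BNE L2: taken
after ADD r4, r4, #2: r4=25+2=27
after LDR r0, [r5]: r0=M[112]=28
after OR r4, r4, r0: r4=27|28=31
after XOR r4, r4, r6: r4=31^3=28
after ADD r5, r5, #4: r5=112+4=116
after SUB r6, r6, #1: r6=3-1=2
CMP r6, #0  (cmp 2,0)
BNE L2: taken
after ADD r4, r4, #2: r4=28+2=30
after LDR r0, [r5]: r0=M[116]=17
after OR r4, r4, r0: r4=30|17=31
after XOR r4, r4, r6: r4=31^2=29
after ADD r5, r5, #4: r5=116+4=120
after SUB r6, r6, #1: r6=2-1=1
CMP r6, #0  (cmp 1,0)
BNE L2: taken
after ADD r4, r4, #2: r4=29+2=31
after LDR r0, [r5]: r0=M[120]=19
after OR r4, r4, r0: r4=31|19=31
after XOR r4, r4, r6: r4=31^1=30
after ADD r5, r5, #4: r5=120+4=124
after SUB r6, r6, #1: r6=1-1=0
CMP r6, #0  (cmp 0,0)
BNE L2: not taken
halt.
Total executed instructions: 53.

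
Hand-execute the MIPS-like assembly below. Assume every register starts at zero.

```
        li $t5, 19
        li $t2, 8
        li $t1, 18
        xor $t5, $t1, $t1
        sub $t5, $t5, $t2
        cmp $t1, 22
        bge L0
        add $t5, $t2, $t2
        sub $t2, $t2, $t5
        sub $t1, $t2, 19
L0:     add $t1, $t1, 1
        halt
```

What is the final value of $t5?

li $t5, 19 → $t5=19
li $t2, 8 → $t2=8
li $t1, 18 → $t1=18
xor $t5, $t1, $t1 → $t5=18^18=0
sub $t5, $t5, $t2 → $t5=0-8=-8
cmp $t1, 22  (cmp 18,22)
bge L0: not taken
add $t5, $t2, $t2 → $t5=8+8=16
sub $t2, $t2, $t5 → $t2=8-16=-8
sub $t1, $t2, 19 → $t1=(-8)-19=-27
add $t1, $t1, 1 → $t1=(-27)+1=-26
halt.

16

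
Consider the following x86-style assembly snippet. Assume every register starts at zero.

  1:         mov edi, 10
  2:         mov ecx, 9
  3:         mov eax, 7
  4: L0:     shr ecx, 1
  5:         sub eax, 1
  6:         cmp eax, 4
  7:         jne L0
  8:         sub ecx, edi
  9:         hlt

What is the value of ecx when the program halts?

-9

mov edi, 10 → edi=10
mov ecx, 9 → ecx=9
mov eax, 7 → eax=7
shr ecx, 1 → ecx=9>>1=4
sub eax, 1 → eax=7-1=6
cmp eax, 4  (cmp 6,4)
jne L0: taken
shr ecx, 1 → ecx=4>>1=2
sub eax, 1 → eax=6-1=5
cmp eax, 4  (cmp 5,4)
jne L0: taken
shr ecx, 1 → ecx=2>>1=1
sub eax, 1 → eax=5-1=4
cmp eax, 4  (cmp 4,4)
jne L0: not taken
sub ecx, edi → ecx=1-10=-9
halt.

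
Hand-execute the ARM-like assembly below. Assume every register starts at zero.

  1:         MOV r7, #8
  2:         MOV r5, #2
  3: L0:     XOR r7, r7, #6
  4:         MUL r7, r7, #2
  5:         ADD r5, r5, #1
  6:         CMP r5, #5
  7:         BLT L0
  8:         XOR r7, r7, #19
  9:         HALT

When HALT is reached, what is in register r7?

119

r7=8
r5=2
r7=8^6=14
r7=14*2=28
r5=2+1=3
CMP r5, #5  (cmp 3,5)
BLT L0: taken
r7=28^6=26
r7=26*2=52
r5=3+1=4
CMP r5, #5  (cmp 4,5)
BLT L0: taken
r7=52^6=50
r7=50*2=100
r5=4+1=5
CMP r5, #5  (cmp 5,5)
BLT L0: not taken
r7=100^19=119
halt.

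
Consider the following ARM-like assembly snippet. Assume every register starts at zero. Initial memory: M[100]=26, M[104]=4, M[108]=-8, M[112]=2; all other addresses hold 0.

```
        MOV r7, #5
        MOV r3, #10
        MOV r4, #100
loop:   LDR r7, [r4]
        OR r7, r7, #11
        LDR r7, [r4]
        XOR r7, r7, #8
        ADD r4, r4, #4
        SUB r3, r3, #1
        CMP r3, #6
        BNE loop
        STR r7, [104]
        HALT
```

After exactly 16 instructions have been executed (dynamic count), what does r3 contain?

9

MOV r7, #5 → r7=5
MOV r3, #10 → r3=10
MOV r4, #100 → r4=100
LDR r7, [r4] → r7=M[100]=26
OR r7, r7, #11 → r7=26|11=27
LDR r7, [r4] → r7=M[100]=26
XOR r7, r7, #8 → r7=26^8=18
ADD r4, r4, #4 → r4=100+4=104
SUB r3, r3, #1 → r3=10-1=9
CMP r3, #6  (cmp 9,6)
BNE loop: taken
LDR r7, [r4] → r7=M[104]=4
OR r7, r7, #11 → r7=4|11=15
LDR r7, [r4] → r7=M[104]=4
XOR r7, r7, #8 → r7=4^8=12
ADD r4, r4, #4 → r4=104+4=108
After step 16: r3 = 9.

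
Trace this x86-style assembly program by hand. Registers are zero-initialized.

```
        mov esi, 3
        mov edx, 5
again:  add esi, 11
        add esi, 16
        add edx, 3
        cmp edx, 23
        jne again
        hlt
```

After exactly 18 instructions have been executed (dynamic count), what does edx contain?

esi=3
edx=5
esi=3+11=14
esi=14+16=30
edx=5+3=8
cmp edx, 23  (cmp 8,23)
jne again: taken
esi=30+11=41
esi=41+16=57
edx=8+3=11
cmp edx, 23  (cmp 11,23)
jne again: taken
esi=57+11=68
esi=68+16=84
edx=11+3=14
cmp edx, 23  (cmp 14,23)
jne again: taken
esi=84+11=95
After step 18: edx = 14.

14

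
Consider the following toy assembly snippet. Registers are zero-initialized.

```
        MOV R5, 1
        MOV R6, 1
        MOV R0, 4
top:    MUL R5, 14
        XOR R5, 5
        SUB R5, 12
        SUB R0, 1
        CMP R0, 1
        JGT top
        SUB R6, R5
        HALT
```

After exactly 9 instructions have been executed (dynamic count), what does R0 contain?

R5=1
R6=1
R0=4
R5=1*14=14
R5=14^5=11
R5=11-12=-1
R0=4-1=3
CMP R0, 1  (cmp 3,1)
JGT top: taken
After step 9: R0 = 3.

3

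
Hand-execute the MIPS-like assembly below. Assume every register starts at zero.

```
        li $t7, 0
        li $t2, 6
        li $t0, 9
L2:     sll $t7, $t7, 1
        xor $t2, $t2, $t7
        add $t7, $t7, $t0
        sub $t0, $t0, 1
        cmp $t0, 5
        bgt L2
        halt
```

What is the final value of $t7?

li $t7, 0 → $t7=0
li $t2, 6 → $t2=6
li $t0, 9 → $t0=9
sll $t7, $t7, 1 → $t7=0<<1=0
xor $t2, $t2, $t7 → $t2=6^0=6
add $t7, $t7, $t0 → $t7=0+9=9
sub $t0, $t0, 1 → $t0=9-1=8
cmp $t0, 5  (cmp 8,5)
bgt L2: taken
sll $t7, $t7, 1 → $t7=9<<1=18
xor $t2, $t2, $t7 → $t2=6^18=20
add $t7, $t7, $t0 → $t7=18+8=26
sub $t0, $t0, 1 → $t0=8-1=7
cmp $t0, 5  (cmp 7,5)
bgt L2: taken
sll $t7, $t7, 1 → $t7=26<<1=52
xor $t2, $t2, $t7 → $t2=20^52=32
add $t7, $t7, $t0 → $t7=52+7=59
sub $t0, $t0, 1 → $t0=7-1=6
cmp $t0, 5  (cmp 6,5)
bgt L2: taken
sll $t7, $t7, 1 → $t7=59<<1=118
xor $t2, $t2, $t7 → $t2=32^118=86
add $t7, $t7, $t0 → $t7=118+6=124
sub $t0, $t0, 1 → $t0=6-1=5
cmp $t0, 5  (cmp 5,5)
bgt L2: not taken
halt.

124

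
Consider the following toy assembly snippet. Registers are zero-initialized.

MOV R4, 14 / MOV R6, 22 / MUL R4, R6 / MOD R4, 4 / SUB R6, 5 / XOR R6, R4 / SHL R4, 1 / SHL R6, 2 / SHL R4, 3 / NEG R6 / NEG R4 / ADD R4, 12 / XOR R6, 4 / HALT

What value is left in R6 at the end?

-72

MOV R4, 14 → R4=14
MOV R6, 22 → R6=22
MUL R4, R6 → R4=14*22=308
MOD R4, 4 → R4=308%4=0
SUB R6, 5 → R6=22-5=17
XOR R6, R4 → R6=17^0=17
SHL R4, 1 → R4=0<<1=0
SHL R6, 2 → R6=17<<2=68
SHL R4, 3 → R4=0<<3=0
NEG R6 → R6=-(68)=-68
NEG R4 → R4=-(0)=0
ADD R4, 12 → R4=0+12=12
XOR R6, 4 → R6=(-68)^4=-72
halt.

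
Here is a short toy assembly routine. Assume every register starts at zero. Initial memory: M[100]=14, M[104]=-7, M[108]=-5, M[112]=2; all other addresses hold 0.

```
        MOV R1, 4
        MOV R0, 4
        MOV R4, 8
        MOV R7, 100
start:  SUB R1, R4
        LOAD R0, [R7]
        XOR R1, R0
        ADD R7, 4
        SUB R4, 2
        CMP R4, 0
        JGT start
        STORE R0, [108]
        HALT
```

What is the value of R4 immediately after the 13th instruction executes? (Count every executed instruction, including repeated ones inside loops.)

R1=4
R0=4
R4=8
R7=100
R1=4-8=-4
R0=M[100]=14
R1=(-4)^14=-14
R7=100+4=104
R4=8-2=6
CMP R4, 0  (cmp 6,0)
JGT start: taken
R1=(-14)-6=-20
R0=M[104]=-7
After step 13: R4 = 6.

6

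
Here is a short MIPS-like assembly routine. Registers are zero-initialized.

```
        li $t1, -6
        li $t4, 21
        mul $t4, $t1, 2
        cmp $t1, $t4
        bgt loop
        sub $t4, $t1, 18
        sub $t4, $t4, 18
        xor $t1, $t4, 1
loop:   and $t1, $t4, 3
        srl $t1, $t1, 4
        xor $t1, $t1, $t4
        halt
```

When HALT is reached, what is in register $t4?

-12

li $t1, -6 → $t1=-6
li $t4, 21 → $t4=21
mul $t4, $t1, 2 → $t4=(-6)*2=-12
cmp $t1, $t4  (cmp -6,-12)
bgt loop: taken
and $t1, $t4, 3 → $t1=(-12)&3=0
srl $t1, $t1, 4 → $t1=0>>4=0
xor $t1, $t1, $t4 → $t1=0^(-12)=-12
halt.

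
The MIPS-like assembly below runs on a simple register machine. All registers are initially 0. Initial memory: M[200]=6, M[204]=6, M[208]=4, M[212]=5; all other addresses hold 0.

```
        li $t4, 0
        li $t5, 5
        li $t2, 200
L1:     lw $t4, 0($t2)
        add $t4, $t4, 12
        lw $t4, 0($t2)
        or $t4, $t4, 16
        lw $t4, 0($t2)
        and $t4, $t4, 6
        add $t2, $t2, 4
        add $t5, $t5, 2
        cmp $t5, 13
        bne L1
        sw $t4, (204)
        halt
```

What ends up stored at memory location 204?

li $t4, 0 → $t4=0
li $t5, 5 → $t5=5
li $t2, 200 → $t2=200
lw $t4, 0($t2) → $t4=M[200]=6
add $t4, $t4, 12 → $t4=6+12=18
lw $t4, 0($t2) → $t4=M[200]=6
or $t4, $t4, 16 → $t4=6|16=22
lw $t4, 0($t2) → $t4=M[200]=6
and $t4, $t4, 6 → $t4=6&6=6
add $t2, $t2, 4 → $t2=200+4=204
add $t5, $t5, 2 → $t5=5+2=7
cmp $t5, 13  (cmp 7,13)
bne L1: taken
lw $t4, 0($t2) → $t4=M[204]=6
add $t4, $t4, 12 → $t4=6+12=18
lw $t4, 0($t2) → $t4=M[204]=6
or $t4, $t4, 16 → $t4=6|16=22
lw $t4, 0($t2) → $t4=M[204]=6
and $t4, $t4, 6 → $t4=6&6=6
add $t2, $t2, 4 → $t2=204+4=208
add $t5, $t5, 2 → $t5=7+2=9
cmp $t5, 13  (cmp 9,13)
bne L1: taken
lw $t4, 0($t2) → $t4=M[208]=4
add $t4, $t4, 12 → $t4=4+12=16
lw $t4, 0($t2) → $t4=M[208]=4
or $t4, $t4, 16 → $t4=4|16=20
lw $t4, 0($t2) → $t4=M[208]=4
and $t4, $t4, 6 → $t4=4&6=4
add $t2, $t2, 4 → $t2=208+4=212
add $t5, $t5, 2 → $t5=9+2=11
cmp $t5, 13  (cmp 11,13)
bne L1: taken
lw $t4, 0($t2) → $t4=M[212]=5
add $t4, $t4, 12 → $t4=5+12=17
lw $t4, 0($t2) → $t4=M[212]=5
or $t4, $t4, 16 → $t4=5|16=21
lw $t4, 0($t2) → $t4=M[212]=5
and $t4, $t4, 6 → $t4=5&6=4
add $t2, $t2, 4 → $t2=212+4=216
add $t5, $t5, 2 → $t5=11+2=13
cmp $t5, 13  (cmp 13,13)
bne L1: not taken
sw $t4, (204) → M[204]=4
halt.

4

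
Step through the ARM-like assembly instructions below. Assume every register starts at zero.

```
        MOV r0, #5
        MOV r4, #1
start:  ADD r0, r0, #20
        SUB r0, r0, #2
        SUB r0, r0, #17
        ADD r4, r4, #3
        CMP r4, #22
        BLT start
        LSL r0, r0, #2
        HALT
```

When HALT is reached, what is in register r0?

48

MOV r0, #5 → r0=5
MOV r4, #1 → r4=1
ADD r0, r0, #20 → r0=5+20=25
SUB r0, r0, #2 → r0=25-2=23
SUB r0, r0, #17 → r0=23-17=6
ADD r4, r4, #3 → r4=1+3=4
CMP r4, #22  (cmp 4,22)
BLT start: taken
ADD r0, r0, #20 → r0=6+20=26
SUB r0, r0, #2 → r0=26-2=24
SUB r0, r0, #17 → r0=24-17=7
ADD r4, r4, #3 → r4=4+3=7
CMP r4, #22  (cmp 7,22)
BLT start: taken
ADD r0, r0, #20 → r0=7+20=27
SUB r0, r0, #2 → r0=27-2=25
SUB r0, r0, #17 → r0=25-17=8
ADD r4, r4, #3 → r4=7+3=10
CMP r4, #22  (cmp 10,22)
BLT start: taken
ADD r0, r0, #20 → r0=8+20=28
SUB r0, r0, #2 → r0=28-2=26
SUB r0, r0, #17 → r0=26-17=9
ADD r4, r4, #3 → r4=10+3=13
CMP r4, #22  (cmp 13,22)
BLT start: taken
ADD r0, r0, #20 → r0=9+20=29
SUB r0, r0, #2 → r0=29-2=27
SUB r0, r0, #17 → r0=27-17=10
ADD r4, r4, #3 → r4=13+3=16
CMP r4, #22  (cmp 16,22)
BLT start: taken
ADD r0, r0, #20 → r0=10+20=30
SUB r0, r0, #2 → r0=30-2=28
SUB r0, r0, #17 → r0=28-17=11
ADD r4, r4, #3 → r4=16+3=19
CMP r4, #22  (cmp 19,22)
BLT start: taken
ADD r0, r0, #20 → r0=11+20=31
SUB r0, r0, #2 → r0=31-2=29
SUB r0, r0, #17 → r0=29-17=12
ADD r4, r4, #3 → r4=19+3=22
CMP r4, #22  (cmp 22,22)
BLT start: not taken
LSL r0, r0, #2 → r0=12<<2=48
halt.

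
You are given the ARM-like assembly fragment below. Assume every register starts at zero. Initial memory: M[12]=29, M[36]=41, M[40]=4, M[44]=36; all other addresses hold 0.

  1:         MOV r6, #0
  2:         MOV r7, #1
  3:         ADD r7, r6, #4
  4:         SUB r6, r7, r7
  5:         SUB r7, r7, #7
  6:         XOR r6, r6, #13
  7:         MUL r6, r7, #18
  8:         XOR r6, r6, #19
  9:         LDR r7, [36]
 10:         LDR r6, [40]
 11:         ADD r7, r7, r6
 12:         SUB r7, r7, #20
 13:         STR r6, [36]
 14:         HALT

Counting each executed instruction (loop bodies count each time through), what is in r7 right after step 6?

-3

r6=0
r7=1
r7=0+4=4
r6=4-4=0
r7=4-7=-3
r6=0^13=13
After step 6: r7 = -3.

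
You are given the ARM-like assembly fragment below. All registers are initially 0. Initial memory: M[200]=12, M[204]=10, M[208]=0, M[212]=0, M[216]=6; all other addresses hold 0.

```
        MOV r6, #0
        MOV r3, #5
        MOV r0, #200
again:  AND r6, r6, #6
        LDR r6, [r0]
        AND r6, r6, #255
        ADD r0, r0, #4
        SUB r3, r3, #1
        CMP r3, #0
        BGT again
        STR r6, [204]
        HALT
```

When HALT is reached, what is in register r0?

220

MOV r6, #0 → r6=0
MOV r3, #5 → r3=5
MOV r0, #200 → r0=200
AND r6, r6, #6 → r6=0&6=0
LDR r6, [r0] → r6=M[200]=12
AND r6, r6, #255 → r6=12&255=12
ADD r0, r0, #4 → r0=200+4=204
SUB r3, r3, #1 → r3=5-1=4
CMP r3, #0  (cmp 4,0)
BGT again: taken
AND r6, r6, #6 → r6=12&6=4
LDR r6, [r0] → r6=M[204]=10
AND r6, r6, #255 → r6=10&255=10
ADD r0, r0, #4 → r0=204+4=208
SUB r3, r3, #1 → r3=4-1=3
CMP r3, #0  (cmp 3,0)
BGT again: taken
AND r6, r6, #6 → r6=10&6=2
LDR r6, [r0] → r6=M[208]=0
AND r6, r6, #255 → r6=0&255=0
ADD r0, r0, #4 → r0=208+4=212
SUB r3, r3, #1 → r3=3-1=2
CMP r3, #0  (cmp 2,0)
BGT again: taken
AND r6, r6, #6 → r6=0&6=0
LDR r6, [r0] → r6=M[212]=0
AND r6, r6, #255 → r6=0&255=0
ADD r0, r0, #4 → r0=212+4=216
SUB r3, r3, #1 → r3=2-1=1
CMP r3, #0  (cmp 1,0)
BGT again: taken
AND r6, r6, #6 → r6=0&6=0
LDR r6, [r0] → r6=M[216]=6
AND r6, r6, #255 → r6=6&255=6
ADD r0, r0, #4 → r0=216+4=220
SUB r3, r3, #1 → r3=1-1=0
CMP r3, #0  (cmp 0,0)
BGT again: not taken
STR r6, [204] → M[204]=6
halt.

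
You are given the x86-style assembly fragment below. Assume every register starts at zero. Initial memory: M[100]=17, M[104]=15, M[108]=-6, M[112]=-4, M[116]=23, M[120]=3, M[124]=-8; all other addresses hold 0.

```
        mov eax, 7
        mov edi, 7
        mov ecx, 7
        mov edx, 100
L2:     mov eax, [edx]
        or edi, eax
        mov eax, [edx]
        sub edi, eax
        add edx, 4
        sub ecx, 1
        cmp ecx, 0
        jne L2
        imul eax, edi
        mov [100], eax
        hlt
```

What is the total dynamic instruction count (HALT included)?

eax=7
edi=7
ecx=7
edx=100
eax=M[100]=17
edi=7|17=23
eax=M[100]=17
edi=23-17=6
edx=100+4=104
ecx=7-1=6
cmp ecx, 0  (cmp 6,0)
jne L2: taken
eax=M[104]=15
edi=6|15=15
eax=M[104]=15
edi=15-15=0
edx=104+4=108
ecx=6-1=5
cmp ecx, 0  (cmp 5,0)
jne L2: taken
eax=M[108]=-6
edi=0|(-6)=-6
eax=M[108]=-6
edi=(-6)-(-6)=0
edx=108+4=112
ecx=5-1=4
cmp ecx, 0  (cmp 4,0)
jne L2: taken
eax=M[112]=-4
edi=0|(-4)=-4
eax=M[112]=-4
edi=(-4)-(-4)=0
edx=112+4=116
ecx=4-1=3
cmp ecx, 0  (cmp 3,0)
jne L2: taken
eax=M[116]=23
edi=0|23=23
eax=M[116]=23
edi=23-23=0
edx=116+4=120
ecx=3-1=2
cmp ecx, 0  (cmp 2,0)
jne L2: taken
eax=M[120]=3
edi=0|3=3
eax=M[120]=3
edi=3-3=0
edx=120+4=124
ecx=2-1=1
cmp ecx, 0  (cmp 1,0)
jne L2: taken
eax=M[124]=-8
edi=0|(-8)=-8
eax=M[124]=-8
edi=(-8)-(-8)=0
edx=124+4=128
ecx=1-1=0
cmp ecx, 0  (cmp 0,0)
jne L2: not taken
eax=(-8)*0=0
mov [100], eax → M[100]=0
halt.
Total executed instructions: 63.

63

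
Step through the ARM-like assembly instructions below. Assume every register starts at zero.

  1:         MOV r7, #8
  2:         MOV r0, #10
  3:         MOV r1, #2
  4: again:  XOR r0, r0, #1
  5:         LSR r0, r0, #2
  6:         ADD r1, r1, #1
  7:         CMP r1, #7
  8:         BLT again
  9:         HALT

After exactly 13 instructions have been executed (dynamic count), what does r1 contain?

4

after MOV r7, #8: r7=8
after MOV r0, #10: r0=10
after MOV r1, #2: r1=2
after XOR r0, r0, #1: r0=10^1=11
after LSR r0, r0, #2: r0=11>>2=2
after ADD r1, r1, #1: r1=2+1=3
CMP r1, #7  (cmp 3,7)
BLT again: taken
after XOR r0, r0, #1: r0=2^1=3
after LSR r0, r0, #2: r0=3>>2=0
after ADD r1, r1, #1: r1=3+1=4
CMP r1, #7  (cmp 4,7)
BLT again: taken
After step 13: r1 = 4.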